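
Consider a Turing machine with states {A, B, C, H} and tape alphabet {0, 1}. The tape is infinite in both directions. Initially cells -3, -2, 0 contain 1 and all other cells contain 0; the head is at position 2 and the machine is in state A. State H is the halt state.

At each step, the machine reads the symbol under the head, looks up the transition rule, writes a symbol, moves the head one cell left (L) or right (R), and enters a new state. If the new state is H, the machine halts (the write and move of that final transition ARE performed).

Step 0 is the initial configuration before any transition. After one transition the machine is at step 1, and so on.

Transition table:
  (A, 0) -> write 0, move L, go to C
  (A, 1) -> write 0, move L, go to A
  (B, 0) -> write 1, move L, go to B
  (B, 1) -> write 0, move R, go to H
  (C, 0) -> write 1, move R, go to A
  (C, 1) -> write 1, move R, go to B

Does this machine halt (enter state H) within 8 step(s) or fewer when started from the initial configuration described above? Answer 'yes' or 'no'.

Answer: yes

Derivation:
Step 1: in state A at pos 2, read 0 -> (A,0)->write 0,move L,goto C. Now: state=C, head=1, tape[-4..3]=01101000 (head:      ^)
Step 2: in state C at pos 1, read 0 -> (C,0)->write 1,move R,goto A. Now: state=A, head=2, tape[-4..3]=01101100 (head:       ^)
Step 3: in state A at pos 2, read 0 -> (A,0)->write 0,move L,goto C. Now: state=C, head=1, tape[-4..3]=01101100 (head:      ^)
Step 4: in state C at pos 1, read 1 -> (C,1)->write 1,move R,goto B. Now: state=B, head=2, tape[-4..3]=01101100 (head:       ^)
Step 5: in state B at pos 2, read 0 -> (B,0)->write 1,move L,goto B. Now: state=B, head=1, tape[-4..3]=01101110 (head:      ^)
Step 6: in state B at pos 1, read 1 -> (B,1)->write 0,move R,goto H. Now: state=H, head=2, tape[-4..3]=01101010 (head:       ^)
State H reached at step 6; 6 <= 8 -> yes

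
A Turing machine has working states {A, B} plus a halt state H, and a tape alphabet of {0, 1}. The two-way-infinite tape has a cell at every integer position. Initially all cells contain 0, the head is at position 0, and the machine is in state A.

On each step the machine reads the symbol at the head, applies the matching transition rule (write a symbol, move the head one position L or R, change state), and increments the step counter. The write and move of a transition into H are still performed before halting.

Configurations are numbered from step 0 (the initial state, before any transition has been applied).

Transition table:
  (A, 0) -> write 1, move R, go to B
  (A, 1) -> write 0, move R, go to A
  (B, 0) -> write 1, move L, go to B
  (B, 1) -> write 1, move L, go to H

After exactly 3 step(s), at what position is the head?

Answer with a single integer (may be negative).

Answer: -1

Derivation:
Step 1: in state A at pos 0, read 0 -> (A,0)->write 1,move R,goto B. Now: state=B, head=1, tape[-1..2]=0100 (head:   ^)
Step 2: in state B at pos 1, read 0 -> (B,0)->write 1,move L,goto B. Now: state=B, head=0, tape[-1..2]=0110 (head:  ^)
Step 3: in state B at pos 0, read 1 -> (B,1)->write 1,move L,goto H. Now: state=H, head=-1, tape[-2..2]=00110 (head:  ^)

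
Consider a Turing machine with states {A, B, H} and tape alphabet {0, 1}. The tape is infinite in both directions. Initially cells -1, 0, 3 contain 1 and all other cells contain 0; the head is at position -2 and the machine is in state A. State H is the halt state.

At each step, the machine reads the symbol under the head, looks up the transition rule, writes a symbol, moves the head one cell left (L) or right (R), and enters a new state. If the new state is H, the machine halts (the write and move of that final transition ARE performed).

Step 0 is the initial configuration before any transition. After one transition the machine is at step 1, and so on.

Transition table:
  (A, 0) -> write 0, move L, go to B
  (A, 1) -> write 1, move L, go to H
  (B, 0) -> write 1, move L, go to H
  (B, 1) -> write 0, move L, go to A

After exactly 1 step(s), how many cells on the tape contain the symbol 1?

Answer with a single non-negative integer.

Step 1: in state A at pos -2, read 0 -> (A,0)->write 0,move L,goto B. Now: state=B, head=-3, tape[-4..4]=000110010 (head:  ^)
Cells containing 1 after step 1: {-1, 0, 3} -> 3 cell(s)

Answer: 3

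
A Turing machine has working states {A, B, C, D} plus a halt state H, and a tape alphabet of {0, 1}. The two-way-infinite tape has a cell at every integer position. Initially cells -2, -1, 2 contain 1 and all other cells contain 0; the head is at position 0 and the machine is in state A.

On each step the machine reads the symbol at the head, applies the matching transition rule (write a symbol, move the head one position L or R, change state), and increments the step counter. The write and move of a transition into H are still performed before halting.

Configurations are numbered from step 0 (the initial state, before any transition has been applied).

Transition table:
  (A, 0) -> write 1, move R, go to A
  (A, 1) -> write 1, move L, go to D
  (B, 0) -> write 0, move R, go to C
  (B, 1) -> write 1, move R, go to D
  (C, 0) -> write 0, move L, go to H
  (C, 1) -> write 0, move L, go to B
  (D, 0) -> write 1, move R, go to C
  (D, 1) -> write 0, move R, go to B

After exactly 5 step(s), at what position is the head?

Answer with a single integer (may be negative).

Answer: 3

Derivation:
Step 1: in state A at pos 0, read 0 -> (A,0)->write 1,move R,goto A. Now: state=A, head=1, tape[-3..3]=0111010 (head:     ^)
Step 2: in state A at pos 1, read 0 -> (A,0)->write 1,move R,goto A. Now: state=A, head=2, tape[-3..3]=0111110 (head:      ^)
Step 3: in state A at pos 2, read 1 -> (A,1)->write 1,move L,goto D. Now: state=D, head=1, tape[-3..3]=0111110 (head:     ^)
Step 4: in state D at pos 1, read 1 -> (D,1)->write 0,move R,goto B. Now: state=B, head=2, tape[-3..3]=0111010 (head:      ^)
Step 5: in state B at pos 2, read 1 -> (B,1)->write 1,move R,goto D. Now: state=D, head=3, tape[-3..4]=01110100 (head:       ^)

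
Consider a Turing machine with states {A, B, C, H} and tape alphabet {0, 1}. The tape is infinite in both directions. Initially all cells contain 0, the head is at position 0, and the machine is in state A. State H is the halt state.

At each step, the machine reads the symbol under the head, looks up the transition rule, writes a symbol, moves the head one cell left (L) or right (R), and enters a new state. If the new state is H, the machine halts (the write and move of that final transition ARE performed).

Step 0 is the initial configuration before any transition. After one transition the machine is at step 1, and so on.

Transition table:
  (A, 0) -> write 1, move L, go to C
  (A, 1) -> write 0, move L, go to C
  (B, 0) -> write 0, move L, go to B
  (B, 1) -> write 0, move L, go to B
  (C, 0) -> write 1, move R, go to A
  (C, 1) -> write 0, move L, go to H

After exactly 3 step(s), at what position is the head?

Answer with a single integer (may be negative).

Answer: -1

Derivation:
Step 1: in state A at pos 0, read 0 -> (A,0)->write 1,move L,goto C. Now: state=C, head=-1, tape[-2..1]=0010 (head:  ^)
Step 2: in state C at pos -1, read 0 -> (C,0)->write 1,move R,goto A. Now: state=A, head=0, tape[-2..1]=0110 (head:   ^)
Step 3: in state A at pos 0, read 1 -> (A,1)->write 0,move L,goto C. Now: state=C, head=-1, tape[-2..1]=0100 (head:  ^)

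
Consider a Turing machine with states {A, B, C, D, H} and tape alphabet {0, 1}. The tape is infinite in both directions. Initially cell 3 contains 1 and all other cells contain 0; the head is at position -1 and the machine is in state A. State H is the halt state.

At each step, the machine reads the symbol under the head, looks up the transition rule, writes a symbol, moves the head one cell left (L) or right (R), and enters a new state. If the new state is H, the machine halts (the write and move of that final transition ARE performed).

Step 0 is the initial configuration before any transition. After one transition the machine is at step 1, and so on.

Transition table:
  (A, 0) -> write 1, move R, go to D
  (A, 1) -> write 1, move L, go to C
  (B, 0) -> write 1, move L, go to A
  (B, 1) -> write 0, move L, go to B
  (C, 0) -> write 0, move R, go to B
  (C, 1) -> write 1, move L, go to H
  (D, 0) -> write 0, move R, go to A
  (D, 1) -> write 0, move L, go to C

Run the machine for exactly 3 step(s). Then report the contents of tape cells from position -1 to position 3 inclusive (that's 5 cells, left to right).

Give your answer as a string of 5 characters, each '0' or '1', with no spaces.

Step 1: in state A at pos -1, read 0 -> (A,0)->write 1,move R,goto D. Now: state=D, head=0, tape[-2..4]=0100010 (head:   ^)
Step 2: in state D at pos 0, read 0 -> (D,0)->write 0,move R,goto A. Now: state=A, head=1, tape[-2..4]=0100010 (head:    ^)
Step 3: in state A at pos 1, read 0 -> (A,0)->write 1,move R,goto D. Now: state=D, head=2, tape[-2..4]=0101010 (head:     ^)

Answer: 10101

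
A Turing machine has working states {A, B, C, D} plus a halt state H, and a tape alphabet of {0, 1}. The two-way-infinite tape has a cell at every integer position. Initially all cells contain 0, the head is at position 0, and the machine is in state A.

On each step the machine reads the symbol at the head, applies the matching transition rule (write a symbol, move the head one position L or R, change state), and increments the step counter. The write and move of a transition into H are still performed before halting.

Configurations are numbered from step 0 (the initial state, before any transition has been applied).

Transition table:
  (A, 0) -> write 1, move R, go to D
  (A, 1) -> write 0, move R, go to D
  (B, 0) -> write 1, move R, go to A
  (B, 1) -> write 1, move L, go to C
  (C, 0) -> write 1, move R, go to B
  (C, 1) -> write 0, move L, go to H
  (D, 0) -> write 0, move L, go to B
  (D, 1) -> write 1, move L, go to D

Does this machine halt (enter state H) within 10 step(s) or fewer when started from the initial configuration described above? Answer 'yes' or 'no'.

Answer: yes

Derivation:
Step 1: in state A at pos 0, read 0 -> (A,0)->write 1,move R,goto D. Now: state=D, head=1, tape[-1..2]=0100 (head:   ^)
Step 2: in state D at pos 1, read 0 -> (D,0)->write 0,move L,goto B. Now: state=B, head=0, tape[-1..2]=0100 (head:  ^)
Step 3: in state B at pos 0, read 1 -> (B,1)->write 1,move L,goto C. Now: state=C, head=-1, tape[-2..2]=00100 (head:  ^)
Step 4: in state C at pos -1, read 0 -> (C,0)->write 1,move R,goto B. Now: state=B, head=0, tape[-2..2]=01100 (head:   ^)
Step 5: in state B at pos 0, read 1 -> (B,1)->write 1,move L,goto C. Now: state=C, head=-1, tape[-2..2]=01100 (head:  ^)
Step 6: in state C at pos -1, read 1 -> (C,1)->write 0,move L,goto H. Now: state=H, head=-2, tape[-3..2]=000100 (head:  ^)
State H reached at step 6; 6 <= 10 -> yes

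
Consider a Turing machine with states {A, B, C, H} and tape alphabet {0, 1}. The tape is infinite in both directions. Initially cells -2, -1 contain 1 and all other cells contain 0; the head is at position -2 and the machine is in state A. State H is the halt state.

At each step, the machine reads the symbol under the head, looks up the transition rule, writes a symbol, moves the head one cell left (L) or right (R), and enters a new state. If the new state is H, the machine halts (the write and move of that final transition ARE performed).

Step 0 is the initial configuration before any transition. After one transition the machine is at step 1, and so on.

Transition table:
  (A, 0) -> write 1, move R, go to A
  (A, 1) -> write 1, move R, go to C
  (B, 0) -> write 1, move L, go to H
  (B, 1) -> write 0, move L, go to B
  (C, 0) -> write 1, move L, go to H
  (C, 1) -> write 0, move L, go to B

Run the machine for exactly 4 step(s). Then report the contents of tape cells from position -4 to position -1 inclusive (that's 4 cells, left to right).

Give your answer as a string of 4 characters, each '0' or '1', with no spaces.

Step 1: in state A at pos -2, read 1 -> (A,1)->write 1,move R,goto C. Now: state=C, head=-1, tape[-3..0]=0110 (head:   ^)
Step 2: in state C at pos -1, read 1 -> (C,1)->write 0,move L,goto B. Now: state=B, head=-2, tape[-3..0]=0100 (head:  ^)
Step 3: in state B at pos -2, read 1 -> (B,1)->write 0,move L,goto B. Now: state=B, head=-3, tape[-4..0]=00000 (head:  ^)
Step 4: in state B at pos -3, read 0 -> (B,0)->write 1,move L,goto H. Now: state=H, head=-4, tape[-5..0]=001000 (head:  ^)

Answer: 0100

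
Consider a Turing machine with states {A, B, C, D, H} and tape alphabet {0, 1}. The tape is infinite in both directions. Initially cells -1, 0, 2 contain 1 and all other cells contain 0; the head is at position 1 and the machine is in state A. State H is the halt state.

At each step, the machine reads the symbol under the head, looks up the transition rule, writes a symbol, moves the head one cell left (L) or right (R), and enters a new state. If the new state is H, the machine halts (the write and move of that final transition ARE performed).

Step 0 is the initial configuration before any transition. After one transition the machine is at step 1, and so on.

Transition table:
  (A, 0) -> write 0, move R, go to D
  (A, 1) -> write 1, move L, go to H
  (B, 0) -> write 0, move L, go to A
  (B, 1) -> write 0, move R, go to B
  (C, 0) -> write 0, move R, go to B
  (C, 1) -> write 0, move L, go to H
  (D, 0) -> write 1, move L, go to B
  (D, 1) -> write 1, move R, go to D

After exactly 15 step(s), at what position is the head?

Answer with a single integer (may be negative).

Answer: 0

Derivation:
Step 1: in state A at pos 1, read 0 -> (A,0)->write 0,move R,goto D. Now: state=D, head=2, tape[-2..3]=011010 (head:     ^)
Step 2: in state D at pos 2, read 1 -> (D,1)->write 1,move R,goto D. Now: state=D, head=3, tape[-2..4]=0110100 (head:      ^)
Step 3: in state D at pos 3, read 0 -> (D,0)->write 1,move L,goto B. Now: state=B, head=2, tape[-2..4]=0110110 (head:     ^)
Step 4: in state B at pos 2, read 1 -> (B,1)->write 0,move R,goto B. Now: state=B, head=3, tape[-2..4]=0110010 (head:      ^)
Step 5: in state B at pos 3, read 1 -> (B,1)->write 0,move R,goto B. Now: state=B, head=4, tape[-2..5]=01100000 (head:       ^)
Step 6: in state B at pos 4, read 0 -> (B,0)->write 0,move L,goto A. Now: state=A, head=3, tape[-2..5]=01100000 (head:      ^)
Step 7: in state A at pos 3, read 0 -> (A,0)->write 0,move R,goto D. Now: state=D, head=4, tape[-2..5]=01100000 (head:       ^)
Step 8: in state D at pos 4, read 0 -> (D,0)->write 1,move L,goto B. Now: state=B, head=3, tape[-2..5]=01100010 (head:      ^)
Step 9: in state B at pos 3, read 0 -> (B,0)->write 0,move L,goto A. Now: state=A, head=2, tape[-2..5]=01100010 (head:     ^)
Step 10: in state A at pos 2, read 0 -> (A,0)->write 0,move R,goto D. Now: state=D, head=3, tape[-2..5]=01100010 (head:      ^)
Step 11: in state D at pos 3, read 0 -> (D,0)->write 1,move L,goto B. Now: state=B, head=2, tape[-2..5]=01100110 (head:     ^)
Step 12: in state B at pos 2, read 0 -> (B,0)->write 0,move L,goto A. Now: state=A, head=1, tape[-2..5]=01100110 (head:    ^)
Step 13: in state A at pos 1, read 0 -> (A,0)->write 0,move R,goto D. Now: state=D, head=2, tape[-2..5]=01100110 (head:     ^)
Step 14: in state D at pos 2, read 0 -> (D,0)->write 1,move L,goto B. Now: state=B, head=1, tape[-2..5]=01101110 (head:    ^)
Step 15: in state B at pos 1, read 0 -> (B,0)->write 0,move L,goto A. Now: state=A, head=0, tape[-2..5]=01101110 (head:   ^)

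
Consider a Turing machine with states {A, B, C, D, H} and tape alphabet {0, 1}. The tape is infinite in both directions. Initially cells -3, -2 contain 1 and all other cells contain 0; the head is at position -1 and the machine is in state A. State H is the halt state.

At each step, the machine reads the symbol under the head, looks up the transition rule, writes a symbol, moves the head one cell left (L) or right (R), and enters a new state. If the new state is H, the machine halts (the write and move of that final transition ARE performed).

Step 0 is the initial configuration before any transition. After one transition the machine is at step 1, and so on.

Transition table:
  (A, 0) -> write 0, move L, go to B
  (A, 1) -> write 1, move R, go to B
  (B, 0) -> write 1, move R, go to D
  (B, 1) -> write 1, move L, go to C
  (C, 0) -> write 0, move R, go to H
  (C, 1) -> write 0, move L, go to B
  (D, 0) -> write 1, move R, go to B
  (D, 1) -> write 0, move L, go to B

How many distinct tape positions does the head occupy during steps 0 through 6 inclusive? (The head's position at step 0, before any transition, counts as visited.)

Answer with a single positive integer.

Step 1: in state A at pos -1, read 0 -> (A,0)->write 0,move L,goto B. Now: state=B, head=-2, tape[-4..0]=01100 (head:   ^)
Step 2: in state B at pos -2, read 1 -> (B,1)->write 1,move L,goto C. Now: state=C, head=-3, tape[-4..0]=01100 (head:  ^)
Step 3: in state C at pos -3, read 1 -> (C,1)->write 0,move L,goto B. Now: state=B, head=-4, tape[-5..0]=000100 (head:  ^)
Step 4: in state B at pos -4, read 0 -> (B,0)->write 1,move R,goto D. Now: state=D, head=-3, tape[-5..0]=010100 (head:   ^)
Step 5: in state D at pos -3, read 0 -> (D,0)->write 1,move R,goto B. Now: state=B, head=-2, tape[-5..0]=011100 (head:    ^)
Step 6: in state B at pos -2, read 1 -> (B,1)->write 1,move L,goto C. Now: state=C, head=-3, tape[-5..0]=011100 (head:   ^)
Head positions at steps 0..6: starting at -1, distinct positions visited = {-4, -3, -2, -1} -> 4 position(s)

Answer: 4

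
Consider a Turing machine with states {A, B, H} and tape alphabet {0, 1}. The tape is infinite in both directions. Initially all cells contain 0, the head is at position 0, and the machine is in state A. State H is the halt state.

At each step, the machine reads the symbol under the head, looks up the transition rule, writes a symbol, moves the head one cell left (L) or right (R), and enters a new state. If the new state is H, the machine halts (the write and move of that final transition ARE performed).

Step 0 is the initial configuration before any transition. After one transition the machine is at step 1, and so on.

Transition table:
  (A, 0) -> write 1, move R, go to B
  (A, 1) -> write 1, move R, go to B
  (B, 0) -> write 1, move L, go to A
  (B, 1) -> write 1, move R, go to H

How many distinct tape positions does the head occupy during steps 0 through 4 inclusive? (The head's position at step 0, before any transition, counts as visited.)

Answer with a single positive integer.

Answer: 3

Derivation:
Step 1: in state A at pos 0, read 0 -> (A,0)->write 1,move R,goto B. Now: state=B, head=1, tape[-1..2]=0100 (head:   ^)
Step 2: in state B at pos 1, read 0 -> (B,0)->write 1,move L,goto A. Now: state=A, head=0, tape[-1..2]=0110 (head:  ^)
Step 3: in state A at pos 0, read 1 -> (A,1)->write 1,move R,goto B. Now: state=B, head=1, tape[-1..2]=0110 (head:   ^)
Step 4: in state B at pos 1, read 1 -> (B,1)->write 1,move R,goto H. Now: state=H, head=2, tape[-1..3]=01100 (head:    ^)
Head positions at steps 0..4: starting at 0, distinct positions visited = {0, 1, 2} -> 3 position(s)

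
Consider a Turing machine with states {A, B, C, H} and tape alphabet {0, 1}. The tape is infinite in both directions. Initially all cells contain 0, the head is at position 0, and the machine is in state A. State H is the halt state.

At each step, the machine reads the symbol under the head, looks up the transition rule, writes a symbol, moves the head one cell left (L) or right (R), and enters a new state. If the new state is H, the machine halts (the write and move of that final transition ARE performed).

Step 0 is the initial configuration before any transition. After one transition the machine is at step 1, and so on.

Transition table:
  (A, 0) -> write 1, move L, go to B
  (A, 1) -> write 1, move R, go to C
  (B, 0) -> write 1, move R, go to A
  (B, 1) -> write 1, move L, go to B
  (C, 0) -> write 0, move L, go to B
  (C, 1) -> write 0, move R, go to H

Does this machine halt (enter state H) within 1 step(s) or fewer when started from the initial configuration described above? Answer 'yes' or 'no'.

Answer: no

Derivation:
Step 1: in state A at pos 0, read 0 -> (A,0)->write 1,move L,goto B. Now: state=B, head=-1, tape[-2..1]=0010 (head:  ^)
After 1 step(s): state = B (not H) -> not halted within 1 -> no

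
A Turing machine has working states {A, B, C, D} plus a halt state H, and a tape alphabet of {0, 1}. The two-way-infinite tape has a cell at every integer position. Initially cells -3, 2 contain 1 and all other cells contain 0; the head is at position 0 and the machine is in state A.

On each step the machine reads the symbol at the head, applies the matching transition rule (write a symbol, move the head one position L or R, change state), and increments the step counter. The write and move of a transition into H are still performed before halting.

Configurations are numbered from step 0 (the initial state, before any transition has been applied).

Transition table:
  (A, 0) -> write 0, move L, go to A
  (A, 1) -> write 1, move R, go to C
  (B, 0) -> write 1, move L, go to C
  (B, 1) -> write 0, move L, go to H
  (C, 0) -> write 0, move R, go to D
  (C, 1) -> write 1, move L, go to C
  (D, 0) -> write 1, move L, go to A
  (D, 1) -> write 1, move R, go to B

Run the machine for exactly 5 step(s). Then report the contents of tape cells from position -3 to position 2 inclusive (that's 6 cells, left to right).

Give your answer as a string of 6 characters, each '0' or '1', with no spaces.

Answer: 100001

Derivation:
Step 1: in state A at pos 0, read 0 -> (A,0)->write 0,move L,goto A. Now: state=A, head=-1, tape[-4..3]=01000010 (head:    ^)
Step 2: in state A at pos -1, read 0 -> (A,0)->write 0,move L,goto A. Now: state=A, head=-2, tape[-4..3]=01000010 (head:   ^)
Step 3: in state A at pos -2, read 0 -> (A,0)->write 0,move L,goto A. Now: state=A, head=-3, tape[-4..3]=01000010 (head:  ^)
Step 4: in state A at pos -3, read 1 -> (A,1)->write 1,move R,goto C. Now: state=C, head=-2, tape[-4..3]=01000010 (head:   ^)
Step 5: in state C at pos -2, read 0 -> (C,0)->write 0,move R,goto D. Now: state=D, head=-1, tape[-4..3]=01000010 (head:    ^)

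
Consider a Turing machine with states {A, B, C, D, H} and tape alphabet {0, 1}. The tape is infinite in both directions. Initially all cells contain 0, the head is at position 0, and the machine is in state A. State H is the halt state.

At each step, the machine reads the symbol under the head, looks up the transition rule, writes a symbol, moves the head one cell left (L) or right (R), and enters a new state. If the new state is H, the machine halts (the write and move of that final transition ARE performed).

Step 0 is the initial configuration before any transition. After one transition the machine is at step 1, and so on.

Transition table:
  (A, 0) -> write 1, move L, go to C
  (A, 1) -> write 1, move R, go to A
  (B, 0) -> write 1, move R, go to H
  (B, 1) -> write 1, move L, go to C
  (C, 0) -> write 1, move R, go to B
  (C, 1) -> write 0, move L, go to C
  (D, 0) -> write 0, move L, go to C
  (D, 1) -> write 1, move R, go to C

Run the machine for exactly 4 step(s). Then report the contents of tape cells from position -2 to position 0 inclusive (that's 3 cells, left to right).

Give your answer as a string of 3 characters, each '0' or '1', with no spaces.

Answer: 001

Derivation:
Step 1: in state A at pos 0, read 0 -> (A,0)->write 1,move L,goto C. Now: state=C, head=-1, tape[-2..1]=0010 (head:  ^)
Step 2: in state C at pos -1, read 0 -> (C,0)->write 1,move R,goto B. Now: state=B, head=0, tape[-2..1]=0110 (head:   ^)
Step 3: in state B at pos 0, read 1 -> (B,1)->write 1,move L,goto C. Now: state=C, head=-1, tape[-2..1]=0110 (head:  ^)
Step 4: in state C at pos -1, read 1 -> (C,1)->write 0,move L,goto C. Now: state=C, head=-2, tape[-3..1]=00010 (head:  ^)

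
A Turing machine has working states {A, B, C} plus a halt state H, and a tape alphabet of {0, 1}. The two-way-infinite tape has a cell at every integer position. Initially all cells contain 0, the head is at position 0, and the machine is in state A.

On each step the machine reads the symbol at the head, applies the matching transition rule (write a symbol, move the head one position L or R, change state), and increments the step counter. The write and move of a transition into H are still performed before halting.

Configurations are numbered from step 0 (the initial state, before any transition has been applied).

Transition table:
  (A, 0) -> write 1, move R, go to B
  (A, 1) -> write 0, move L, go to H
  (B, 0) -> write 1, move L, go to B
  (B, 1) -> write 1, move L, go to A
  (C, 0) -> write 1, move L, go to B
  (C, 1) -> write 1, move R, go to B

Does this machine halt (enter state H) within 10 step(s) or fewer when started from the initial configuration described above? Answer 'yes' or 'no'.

Answer: yes

Derivation:
Step 1: in state A at pos 0, read 0 -> (A,0)->write 1,move R,goto B. Now: state=B, head=1, tape[-1..2]=0100 (head:   ^)
Step 2: in state B at pos 1, read 0 -> (B,0)->write 1,move L,goto B. Now: state=B, head=0, tape[-1..2]=0110 (head:  ^)
Step 3: in state B at pos 0, read 1 -> (B,1)->write 1,move L,goto A. Now: state=A, head=-1, tape[-2..2]=00110 (head:  ^)
Step 4: in state A at pos -1, read 0 -> (A,0)->write 1,move R,goto B. Now: state=B, head=0, tape[-2..2]=01110 (head:   ^)
Step 5: in state B at pos 0, read 1 -> (B,1)->write 1,move L,goto A. Now: state=A, head=-1, tape[-2..2]=01110 (head:  ^)
Step 6: in state A at pos -1, read 1 -> (A,1)->write 0,move L,goto H. Now: state=H, head=-2, tape[-3..2]=000110 (head:  ^)
State H reached at step 6; 6 <= 10 -> yes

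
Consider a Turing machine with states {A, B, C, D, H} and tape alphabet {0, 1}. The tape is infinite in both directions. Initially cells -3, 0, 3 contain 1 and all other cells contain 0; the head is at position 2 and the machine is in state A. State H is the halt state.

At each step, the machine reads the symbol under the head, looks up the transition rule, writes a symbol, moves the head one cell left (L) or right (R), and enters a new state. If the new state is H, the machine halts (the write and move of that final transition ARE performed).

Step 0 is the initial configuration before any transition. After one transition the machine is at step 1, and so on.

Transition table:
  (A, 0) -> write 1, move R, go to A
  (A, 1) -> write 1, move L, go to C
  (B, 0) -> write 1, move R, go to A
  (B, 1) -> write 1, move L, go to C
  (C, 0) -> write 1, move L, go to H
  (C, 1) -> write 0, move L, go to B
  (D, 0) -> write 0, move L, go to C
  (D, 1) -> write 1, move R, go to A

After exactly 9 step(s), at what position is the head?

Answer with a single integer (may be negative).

Step 1: in state A at pos 2, read 0 -> (A,0)->write 1,move R,goto A. Now: state=A, head=3, tape[-4..4]=010010110 (head:        ^)
Step 2: in state A at pos 3, read 1 -> (A,1)->write 1,move L,goto C. Now: state=C, head=2, tape[-4..4]=010010110 (head:       ^)
Step 3: in state C at pos 2, read 1 -> (C,1)->write 0,move L,goto B. Now: state=B, head=1, tape[-4..4]=010010010 (head:      ^)
Step 4: in state B at pos 1, read 0 -> (B,0)->write 1,move R,goto A. Now: state=A, head=2, tape[-4..4]=010011010 (head:       ^)
Step 5: in state A at pos 2, read 0 -> (A,0)->write 1,move R,goto A. Now: state=A, head=3, tape[-4..4]=010011110 (head:        ^)
Step 6: in state A at pos 3, read 1 -> (A,1)->write 1,move L,goto C. Now: state=C, head=2, tape[-4..4]=010011110 (head:       ^)
Step 7: in state C at pos 2, read 1 -> (C,1)->write 0,move L,goto B. Now: state=B, head=1, tape[-4..4]=010011010 (head:      ^)
Step 8: in state B at pos 1, read 1 -> (B,1)->write 1,move L,goto C. Now: state=C, head=0, tape[-4..4]=010011010 (head:     ^)
Step 9: in state C at pos 0, read 1 -> (C,1)->write 0,move L,goto B. Now: state=B, head=-1, tape[-4..4]=010001010 (head:    ^)

Answer: -1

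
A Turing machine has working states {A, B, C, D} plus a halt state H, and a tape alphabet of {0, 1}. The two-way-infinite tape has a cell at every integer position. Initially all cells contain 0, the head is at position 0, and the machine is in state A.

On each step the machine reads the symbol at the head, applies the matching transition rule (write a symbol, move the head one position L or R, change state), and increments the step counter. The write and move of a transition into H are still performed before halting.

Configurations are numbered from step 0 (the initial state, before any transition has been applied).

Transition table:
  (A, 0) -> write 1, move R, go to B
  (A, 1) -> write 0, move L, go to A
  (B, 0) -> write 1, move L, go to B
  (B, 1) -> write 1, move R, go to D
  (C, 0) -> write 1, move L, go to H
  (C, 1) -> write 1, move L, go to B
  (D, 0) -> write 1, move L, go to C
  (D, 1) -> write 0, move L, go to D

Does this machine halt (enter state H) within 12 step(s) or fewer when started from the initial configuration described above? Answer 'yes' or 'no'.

Answer: yes

Derivation:
Step 1: in state A at pos 0, read 0 -> (A,0)->write 1,move R,goto B. Now: state=B, head=1, tape[-1..2]=0100 (head:   ^)
Step 2: in state B at pos 1, read 0 -> (B,0)->write 1,move L,goto B. Now: state=B, head=0, tape[-1..2]=0110 (head:  ^)
Step 3: in state B at pos 0, read 1 -> (B,1)->write 1,move R,goto D. Now: state=D, head=1, tape[-1..2]=0110 (head:   ^)
Step 4: in state D at pos 1, read 1 -> (D,1)->write 0,move L,goto D. Now: state=D, head=0, tape[-1..2]=0100 (head:  ^)
Step 5: in state D at pos 0, read 1 -> (D,1)->write 0,move L,goto D. Now: state=D, head=-1, tape[-2..2]=00000 (head:  ^)
Step 6: in state D at pos -1, read 0 -> (D,0)->write 1,move L,goto C. Now: state=C, head=-2, tape[-3..2]=001000 (head:  ^)
Step 7: in state C at pos -2, read 0 -> (C,0)->write 1,move L,goto H. Now: state=H, head=-3, tape[-4..2]=0011000 (head:  ^)
State H reached at step 7; 7 <= 12 -> yes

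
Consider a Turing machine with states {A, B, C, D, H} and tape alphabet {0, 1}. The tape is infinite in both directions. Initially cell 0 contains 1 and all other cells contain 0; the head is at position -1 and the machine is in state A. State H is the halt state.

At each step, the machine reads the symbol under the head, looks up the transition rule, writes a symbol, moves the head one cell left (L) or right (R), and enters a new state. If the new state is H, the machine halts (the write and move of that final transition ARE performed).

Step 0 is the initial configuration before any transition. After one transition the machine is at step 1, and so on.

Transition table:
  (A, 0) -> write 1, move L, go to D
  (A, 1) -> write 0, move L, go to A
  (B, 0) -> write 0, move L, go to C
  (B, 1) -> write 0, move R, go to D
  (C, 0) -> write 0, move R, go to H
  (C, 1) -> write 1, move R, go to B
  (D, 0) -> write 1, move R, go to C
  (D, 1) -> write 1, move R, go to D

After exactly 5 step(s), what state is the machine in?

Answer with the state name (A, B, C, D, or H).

Step 1: in state A at pos -1, read 0 -> (A,0)->write 1,move L,goto D. Now: state=D, head=-2, tape[-3..1]=00110 (head:  ^)
Step 2: in state D at pos -2, read 0 -> (D,0)->write 1,move R,goto C. Now: state=C, head=-1, tape[-3..1]=01110 (head:   ^)
Step 3: in state C at pos -1, read 1 -> (C,1)->write 1,move R,goto B. Now: state=B, head=0, tape[-3..1]=01110 (head:    ^)
Step 4: in state B at pos 0, read 1 -> (B,1)->write 0,move R,goto D. Now: state=D, head=1, tape[-3..2]=011000 (head:     ^)
Step 5: in state D at pos 1, read 0 -> (D,0)->write 1,move R,goto C. Now: state=C, head=2, tape[-3..3]=0110100 (head:      ^)

Answer: C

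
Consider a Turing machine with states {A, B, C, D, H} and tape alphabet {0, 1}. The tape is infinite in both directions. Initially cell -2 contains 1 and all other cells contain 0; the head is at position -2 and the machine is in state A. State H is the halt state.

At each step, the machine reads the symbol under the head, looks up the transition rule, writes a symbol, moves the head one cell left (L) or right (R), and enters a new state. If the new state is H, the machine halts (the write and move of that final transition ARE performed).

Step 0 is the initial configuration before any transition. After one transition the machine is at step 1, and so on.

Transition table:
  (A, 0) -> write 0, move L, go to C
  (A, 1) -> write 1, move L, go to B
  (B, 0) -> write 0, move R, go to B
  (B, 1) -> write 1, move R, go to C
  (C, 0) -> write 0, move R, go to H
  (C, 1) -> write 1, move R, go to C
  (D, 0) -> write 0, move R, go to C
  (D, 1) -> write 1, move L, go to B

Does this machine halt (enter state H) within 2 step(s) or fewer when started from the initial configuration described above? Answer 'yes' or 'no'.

Answer: no

Derivation:
Step 1: in state A at pos -2, read 1 -> (A,1)->write 1,move L,goto B. Now: state=B, head=-3, tape[-4..-1]=0010 (head:  ^)
Step 2: in state B at pos -3, read 0 -> (B,0)->write 0,move R,goto B. Now: state=B, head=-2, tape[-4..-1]=0010 (head:   ^)
After 2 step(s): state = B (not H) -> not halted within 2 -> no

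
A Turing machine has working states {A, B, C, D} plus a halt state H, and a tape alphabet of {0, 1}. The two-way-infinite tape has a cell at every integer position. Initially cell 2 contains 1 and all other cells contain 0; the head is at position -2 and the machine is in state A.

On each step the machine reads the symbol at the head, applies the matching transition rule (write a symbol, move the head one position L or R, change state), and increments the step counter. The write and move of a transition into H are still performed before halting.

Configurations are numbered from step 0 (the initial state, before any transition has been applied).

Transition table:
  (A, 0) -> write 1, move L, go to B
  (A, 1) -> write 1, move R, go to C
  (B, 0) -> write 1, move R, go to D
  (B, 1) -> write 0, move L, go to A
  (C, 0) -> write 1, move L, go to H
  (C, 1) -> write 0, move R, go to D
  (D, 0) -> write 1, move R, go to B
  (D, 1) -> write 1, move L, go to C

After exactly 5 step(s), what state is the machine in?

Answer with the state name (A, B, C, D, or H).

Answer: C

Derivation:
Step 1: in state A at pos -2, read 0 -> (A,0)->write 1,move L,goto B. Now: state=B, head=-3, tape[-4..3]=00100010 (head:  ^)
Step 2: in state B at pos -3, read 0 -> (B,0)->write 1,move R,goto D. Now: state=D, head=-2, tape[-4..3]=01100010 (head:   ^)
Step 3: in state D at pos -2, read 1 -> (D,1)->write 1,move L,goto C. Now: state=C, head=-3, tape[-4..3]=01100010 (head:  ^)
Step 4: in state C at pos -3, read 1 -> (C,1)->write 0,move R,goto D. Now: state=D, head=-2, tape[-4..3]=00100010 (head:   ^)
Step 5: in state D at pos -2, read 1 -> (D,1)->write 1,move L,goto C. Now: state=C, head=-3, tape[-4..3]=00100010 (head:  ^)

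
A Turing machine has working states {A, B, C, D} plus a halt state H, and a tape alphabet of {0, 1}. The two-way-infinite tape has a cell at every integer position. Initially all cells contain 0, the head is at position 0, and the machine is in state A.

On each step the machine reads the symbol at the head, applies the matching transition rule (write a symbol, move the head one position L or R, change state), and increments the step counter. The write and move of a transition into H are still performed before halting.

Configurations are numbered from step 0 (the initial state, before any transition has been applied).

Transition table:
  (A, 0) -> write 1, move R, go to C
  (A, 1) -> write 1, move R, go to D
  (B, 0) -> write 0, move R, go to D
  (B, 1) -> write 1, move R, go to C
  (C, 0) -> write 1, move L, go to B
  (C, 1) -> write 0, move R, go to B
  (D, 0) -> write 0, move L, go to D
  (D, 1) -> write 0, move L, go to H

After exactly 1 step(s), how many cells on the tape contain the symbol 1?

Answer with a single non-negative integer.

Step 1: in state A at pos 0, read 0 -> (A,0)->write 1,move R,goto C. Now: state=C, head=1, tape[-1..2]=0100 (head:   ^)
Cells containing 1 after step 1: {0} -> 1 cell(s)

Answer: 1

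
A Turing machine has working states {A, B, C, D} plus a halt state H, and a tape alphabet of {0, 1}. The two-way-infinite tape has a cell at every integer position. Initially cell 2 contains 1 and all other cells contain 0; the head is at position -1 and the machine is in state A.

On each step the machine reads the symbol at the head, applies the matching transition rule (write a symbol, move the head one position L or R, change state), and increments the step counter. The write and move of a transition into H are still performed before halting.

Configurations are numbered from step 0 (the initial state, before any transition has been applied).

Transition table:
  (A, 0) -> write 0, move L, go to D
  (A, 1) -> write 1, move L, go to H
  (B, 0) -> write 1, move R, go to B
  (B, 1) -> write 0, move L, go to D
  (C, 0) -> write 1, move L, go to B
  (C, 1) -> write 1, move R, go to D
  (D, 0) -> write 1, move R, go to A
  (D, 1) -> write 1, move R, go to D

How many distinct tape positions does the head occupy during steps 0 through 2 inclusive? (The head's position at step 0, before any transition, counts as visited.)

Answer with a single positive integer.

Step 1: in state A at pos -1, read 0 -> (A,0)->write 0,move L,goto D. Now: state=D, head=-2, tape[-3..3]=0000010 (head:  ^)
Step 2: in state D at pos -2, read 0 -> (D,0)->write 1,move R,goto A. Now: state=A, head=-1, tape[-3..3]=0100010 (head:   ^)
Head positions at steps 0..2: starting at -1, distinct positions visited = {-2, -1} -> 2 position(s)

Answer: 2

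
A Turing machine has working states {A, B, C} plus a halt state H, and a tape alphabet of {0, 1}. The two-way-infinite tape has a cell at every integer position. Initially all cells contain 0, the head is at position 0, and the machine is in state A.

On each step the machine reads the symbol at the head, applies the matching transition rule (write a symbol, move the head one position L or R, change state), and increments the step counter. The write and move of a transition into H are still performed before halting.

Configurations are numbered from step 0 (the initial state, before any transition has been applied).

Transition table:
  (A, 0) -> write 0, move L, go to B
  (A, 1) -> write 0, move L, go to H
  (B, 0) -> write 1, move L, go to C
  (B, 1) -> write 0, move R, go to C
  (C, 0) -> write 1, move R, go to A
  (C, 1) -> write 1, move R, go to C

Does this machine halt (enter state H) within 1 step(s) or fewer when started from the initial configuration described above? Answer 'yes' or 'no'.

Answer: no

Derivation:
Step 1: in state A at pos 0, read 0 -> (A,0)->write 0,move L,goto B. Now: state=B, head=-1, tape[-2..1]=0000 (head:  ^)
After 1 step(s): state = B (not H) -> not halted within 1 -> no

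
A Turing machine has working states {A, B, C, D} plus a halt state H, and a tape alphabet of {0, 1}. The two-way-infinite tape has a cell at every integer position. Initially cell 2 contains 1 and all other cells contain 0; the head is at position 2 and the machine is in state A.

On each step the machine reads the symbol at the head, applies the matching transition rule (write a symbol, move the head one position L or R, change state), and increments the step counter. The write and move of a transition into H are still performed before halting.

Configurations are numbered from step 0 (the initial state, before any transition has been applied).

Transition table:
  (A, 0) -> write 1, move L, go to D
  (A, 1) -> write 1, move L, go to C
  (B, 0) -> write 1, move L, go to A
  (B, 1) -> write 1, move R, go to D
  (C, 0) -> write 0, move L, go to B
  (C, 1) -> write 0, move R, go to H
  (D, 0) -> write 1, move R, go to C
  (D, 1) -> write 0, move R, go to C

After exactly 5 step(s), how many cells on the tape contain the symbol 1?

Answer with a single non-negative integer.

Answer: 4

Derivation:
Step 1: in state A at pos 2, read 1 -> (A,1)->write 1,move L,goto C. Now: state=C, head=1, tape[0..3]=0010 (head:  ^)
Step 2: in state C at pos 1, read 0 -> (C,0)->write 0,move L,goto B. Now: state=B, head=0, tape[-1..3]=00010 (head:  ^)
Step 3: in state B at pos 0, read 0 -> (B,0)->write 1,move L,goto A. Now: state=A, head=-1, tape[-2..3]=001010 (head:  ^)
Step 4: in state A at pos -1, read 0 -> (A,0)->write 1,move L,goto D. Now: state=D, head=-2, tape[-3..3]=0011010 (head:  ^)
Step 5: in state D at pos -2, read 0 -> (D,0)->write 1,move R,goto C. Now: state=C, head=-1, tape[-3..3]=0111010 (head:   ^)
Cells containing 1 after step 5: {-2, -1, 0, 2} -> 4 cell(s)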